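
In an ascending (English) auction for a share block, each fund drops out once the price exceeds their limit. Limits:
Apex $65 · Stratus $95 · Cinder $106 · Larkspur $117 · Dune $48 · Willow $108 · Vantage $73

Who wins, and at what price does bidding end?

Larkspur wins at $108

Rule: the price rises until one bidder remains; the winner pays the price at which the last rival dropped out.
Limits ranked: 117 (Larkspur) > 108 (Willow) > 106 (Cinder) > 95 (Stratus) > 73 (Vantage) > 65 (Apex) > …
Bidding ends when Willow exits at $108; Larkspur takes it.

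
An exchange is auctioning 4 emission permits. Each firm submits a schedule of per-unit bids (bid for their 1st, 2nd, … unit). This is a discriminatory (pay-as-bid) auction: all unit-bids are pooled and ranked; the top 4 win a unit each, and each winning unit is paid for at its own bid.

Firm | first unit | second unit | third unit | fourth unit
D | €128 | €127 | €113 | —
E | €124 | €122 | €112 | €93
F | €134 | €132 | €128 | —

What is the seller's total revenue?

Total revenue: €522

Pooled unit-bids ranked (top 4): 134 (F-1), 132 (F-2), 128 (D-1), 128 (F-3)
Next rejected bid: €127 (not a price — pay-as-bid).
Each winning unit pays its own bid.
Revenue = 134 + 132 + 128 + 128 = €522.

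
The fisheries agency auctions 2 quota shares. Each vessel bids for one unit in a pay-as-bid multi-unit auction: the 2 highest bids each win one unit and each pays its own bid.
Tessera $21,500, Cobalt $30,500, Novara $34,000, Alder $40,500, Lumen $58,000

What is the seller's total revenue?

Ordering the bids: 58,000 (Lumen), 40,500 (Alder), 34,000 (Novara), 30,500 (Cobalt), …
Winners (2 units): Lumen, Alder.
Total revenue = 58,000 + 40,500 = $98,500.

Total revenue: $98,500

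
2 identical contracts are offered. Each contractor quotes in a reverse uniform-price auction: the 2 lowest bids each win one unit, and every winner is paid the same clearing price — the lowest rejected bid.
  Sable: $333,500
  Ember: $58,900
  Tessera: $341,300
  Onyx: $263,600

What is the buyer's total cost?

Bids ranked low→high: 58,900 (Ember), 263,600 (Onyx), 333,500 (Sable), 341,300 (Tessera)
The 2 lowest are Ember, Onyx.
Lowest unsuccessful bid: $333,500 → clearing price.
Total cost = 2 × $333,500 = $667,000.

Total cost: $667,000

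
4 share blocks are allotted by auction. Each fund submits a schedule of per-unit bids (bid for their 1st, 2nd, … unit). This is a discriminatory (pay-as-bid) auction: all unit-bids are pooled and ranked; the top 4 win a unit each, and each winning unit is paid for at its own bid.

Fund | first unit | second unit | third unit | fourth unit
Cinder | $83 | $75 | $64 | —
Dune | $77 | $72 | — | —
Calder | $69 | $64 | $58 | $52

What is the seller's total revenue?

Pooled unit-bids ranked (top 4): 83 (Cinder-1), 77 (Dune-1), 75 (Cinder-2), 72 (Dune-2)
Next rejected bid: $69 (not a price — pay-as-bid).
Each winning unit pays its own bid.
Revenue = 83 + 77 + 75 + 72 = $307.

Total revenue: $307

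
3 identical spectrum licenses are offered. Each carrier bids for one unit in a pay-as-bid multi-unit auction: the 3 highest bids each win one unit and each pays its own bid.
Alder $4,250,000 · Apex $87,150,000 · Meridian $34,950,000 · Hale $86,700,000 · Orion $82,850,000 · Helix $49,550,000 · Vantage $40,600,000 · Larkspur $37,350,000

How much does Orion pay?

Bids ranked high→low: 87,150,000 (Apex), 86,700,000 (Hale), 82,850,000 (Orion), 49,550,000 (Helix), 40,600,000 (Vantage), …
Winners (3 units): Apex, Hale, Orion.
Orion wins → own bid $82,850,000.

Orion pays $82,850,000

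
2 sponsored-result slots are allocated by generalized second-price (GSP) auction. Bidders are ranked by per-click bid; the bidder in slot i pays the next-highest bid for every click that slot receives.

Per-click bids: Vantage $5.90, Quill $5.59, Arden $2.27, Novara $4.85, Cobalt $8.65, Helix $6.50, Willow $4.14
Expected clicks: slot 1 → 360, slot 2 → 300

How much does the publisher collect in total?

Per-click bids in order: $8.65 (Cobalt) > $6.50 (Helix) > $5.90 (Vantage) > …
Slot 1: Cobalt pays $6.50 × 360 = $2340.00
Slot 2: Helix pays $5.90 × 300 = $1770.00
Total = $4110.00

Total revenue: $4110.00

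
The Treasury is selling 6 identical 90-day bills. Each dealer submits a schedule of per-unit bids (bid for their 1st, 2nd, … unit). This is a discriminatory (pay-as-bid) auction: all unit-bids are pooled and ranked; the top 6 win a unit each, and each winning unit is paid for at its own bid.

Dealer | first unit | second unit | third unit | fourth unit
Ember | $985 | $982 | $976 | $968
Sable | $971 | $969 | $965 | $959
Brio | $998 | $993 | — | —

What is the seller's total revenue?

Pooled unit-bids ranked (top 6): 998 (Brio-1), 993 (Brio-2), 985 (Ember-1), 982 (Ember-2), 976 (Ember-3), 971 (Sable-1)
Next rejected bid: $969 (not a price — pay-as-bid).
Each winning unit pays its own bid.
Revenue = 998 + 993 + 985 + 982 + 976 + 971 = $5,905.

Total revenue: $5,905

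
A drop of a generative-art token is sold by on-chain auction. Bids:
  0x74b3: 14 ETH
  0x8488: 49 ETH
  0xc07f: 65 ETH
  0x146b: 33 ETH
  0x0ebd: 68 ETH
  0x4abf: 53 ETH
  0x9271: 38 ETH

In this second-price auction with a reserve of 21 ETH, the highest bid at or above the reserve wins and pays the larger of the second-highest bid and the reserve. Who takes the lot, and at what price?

0x0ebd pays 65 ETH

Sorting bids: 68 (0x0ebd) > 65 (0xc07f) > 53 (0x4abf) > 49 (0x8488) > 38 (0x9271) > 33 (0x146b) > …
0x0ebd has the top bid at or above the reserve (68 ETH).
max(second-highest 65 ETH, reserve 21 ETH) = 65 ETH; the reserve does not bind.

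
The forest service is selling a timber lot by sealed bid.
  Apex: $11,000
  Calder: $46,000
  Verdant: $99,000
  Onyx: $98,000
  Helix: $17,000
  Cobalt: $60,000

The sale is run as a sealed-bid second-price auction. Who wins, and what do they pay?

Rule: the highest bidder wins and pays the second-highest bid.
Bids in order: 99,000 (Verdant) > 98,000 (Onyx) > 60,000 (Cobalt) > 46,000 (Calder) > 17,000 (Helix) > 11,000 (Apex)
Verdant wins with the highest bid; price is set by the runner-up at $98,000.

Verdant pays $98,000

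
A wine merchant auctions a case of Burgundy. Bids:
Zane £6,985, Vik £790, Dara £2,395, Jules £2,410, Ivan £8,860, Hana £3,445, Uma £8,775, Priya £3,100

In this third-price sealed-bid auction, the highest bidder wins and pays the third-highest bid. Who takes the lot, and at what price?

Bids in order: 8,860 (Ivan) > 8,775 (Uma) > 6,985 (Zane) > 3,445 (Hana) > 3,100 (Priya) > 2,410 (Jules) > …
Ivan is highest; pays the third-highest bid, £6,985.

Ivan pays £6,985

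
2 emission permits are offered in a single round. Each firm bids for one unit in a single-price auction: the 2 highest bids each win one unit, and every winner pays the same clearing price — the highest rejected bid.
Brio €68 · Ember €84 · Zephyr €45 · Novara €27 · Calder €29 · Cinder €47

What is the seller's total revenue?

Total revenue: €94

Bids ranked high→low: 84 (Ember), 68 (Brio), 47 (Cinder), 45 (Zephyr), …
Top 2: Ember, Brio.
Highest unsuccessful bid: €47 → clearing price.
Total revenue = 2 × €47 = €94.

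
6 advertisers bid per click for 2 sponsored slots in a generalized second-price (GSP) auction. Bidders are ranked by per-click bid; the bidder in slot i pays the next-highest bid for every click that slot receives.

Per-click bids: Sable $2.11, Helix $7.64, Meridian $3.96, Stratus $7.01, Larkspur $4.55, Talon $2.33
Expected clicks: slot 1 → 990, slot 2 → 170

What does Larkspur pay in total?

Ranked by bid: $7.64 (Helix) > $7.01 (Stratus) > $4.55 (Larkspur) > …
Larkspur ranks below slot 2 → no slot, pays nothing.

Larkspur pays $0.00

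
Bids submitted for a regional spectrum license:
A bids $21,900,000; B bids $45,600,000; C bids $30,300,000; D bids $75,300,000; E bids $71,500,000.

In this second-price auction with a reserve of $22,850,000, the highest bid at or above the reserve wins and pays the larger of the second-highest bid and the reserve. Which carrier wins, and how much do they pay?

Bids ranked: 75,300,000 (D) > 71,500,000 (E) > 45,600,000 (B) > 30,300,000 (C) > 21,900,000 (A)
D has the top bid at or above the reserve ($75,300,000).
Second-highest bid $71,500,000 exceeds the reserve $22,850,000 → payment $71,500,000.

D pays $71,500,000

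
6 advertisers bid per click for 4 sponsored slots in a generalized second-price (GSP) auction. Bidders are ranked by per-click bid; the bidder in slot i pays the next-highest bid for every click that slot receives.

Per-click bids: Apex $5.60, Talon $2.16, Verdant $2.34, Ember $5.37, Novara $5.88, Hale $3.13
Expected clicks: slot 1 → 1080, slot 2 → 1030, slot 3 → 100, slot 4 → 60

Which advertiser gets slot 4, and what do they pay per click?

Ranked by bid: $5.88 (Novara) > $5.60 (Apex) > $5.37 (Ember) > $3.13 (Hale) > $2.34 (Verdant) > …
Slot 4 goes to the fourth-ranked bidder, Hale, who pays the next bid down: $2.34/click.

Hale; $2.34 per click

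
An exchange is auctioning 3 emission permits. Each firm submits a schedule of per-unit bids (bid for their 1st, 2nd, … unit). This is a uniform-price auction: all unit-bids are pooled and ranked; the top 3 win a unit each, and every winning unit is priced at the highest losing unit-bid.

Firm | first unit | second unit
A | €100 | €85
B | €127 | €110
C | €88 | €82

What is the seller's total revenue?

Total revenue: €264

Merging the schedules and taking the best 3: 127 (B-1), 110 (B-2), 100 (A-1)
Highest rejected unit-bid = €88.
Allocation: A 1, B 2. Every unit priced at €88.
Revenue = 3 × 88 = €264.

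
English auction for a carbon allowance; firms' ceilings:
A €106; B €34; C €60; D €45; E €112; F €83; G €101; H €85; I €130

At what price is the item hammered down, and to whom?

I wins at €112

Limits ranked: 130 (I) > 112 (E) > 106 (A) > 101 (G) > 85 (H) > 83 (F) > …
Bidding ends when E exits at €112; I takes it.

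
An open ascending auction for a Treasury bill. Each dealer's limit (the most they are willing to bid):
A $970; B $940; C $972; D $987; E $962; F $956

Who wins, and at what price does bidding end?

Rule: the price rises until one bidder remains; the winner pays the price at which the last rival dropped out.
Sorting limits: 987 (D) > 972 (C) > 970 (A) > 962 (E) > 956 (F) > 940 (B)
Bidding ends when C exits at $972; D takes it.

D wins at $972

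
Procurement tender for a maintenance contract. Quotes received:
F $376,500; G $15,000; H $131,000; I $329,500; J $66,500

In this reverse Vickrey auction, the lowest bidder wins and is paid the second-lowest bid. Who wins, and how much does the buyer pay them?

G is paid $66,500

Rule: the lowest bidder wins and is paid the second-lowest bid.
Sorting bids: 15,000 (G) < 66,500 (J) < 131,000 (H) < 329,500 (I) < 376,500 (F)
Second-price: G is paid J's bid of $66,500.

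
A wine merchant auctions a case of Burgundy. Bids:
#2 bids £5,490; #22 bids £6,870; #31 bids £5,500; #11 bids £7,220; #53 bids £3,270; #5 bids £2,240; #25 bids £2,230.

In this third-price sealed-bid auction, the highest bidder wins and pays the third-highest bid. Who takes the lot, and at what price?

#11 pays £5,500

Sorting bids: 7,220 (#11) > 6,870 (#22) > 5,500 (#31) > 5,490 (#2) > 3,270 (#53) > 2,240 (#5) > …
#11 wins; payment is bid #3 in the ranking = £5,500.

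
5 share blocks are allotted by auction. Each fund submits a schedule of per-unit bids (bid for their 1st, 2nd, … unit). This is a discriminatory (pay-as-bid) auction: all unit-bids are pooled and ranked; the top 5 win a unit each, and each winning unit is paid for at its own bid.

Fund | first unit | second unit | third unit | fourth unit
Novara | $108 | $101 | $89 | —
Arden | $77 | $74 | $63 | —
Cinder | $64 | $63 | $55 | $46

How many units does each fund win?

Arden 2, Novara 3

Merging the schedules and taking the best 5: 108 (Novara-1), 101 (Novara-2), 89 (Novara-3), 77 (Arden-1), 74 (Arden-2)
Next rejected bid: $64 (not a price — pay-as-bid).
Allocation: Arden 2, Novara 3.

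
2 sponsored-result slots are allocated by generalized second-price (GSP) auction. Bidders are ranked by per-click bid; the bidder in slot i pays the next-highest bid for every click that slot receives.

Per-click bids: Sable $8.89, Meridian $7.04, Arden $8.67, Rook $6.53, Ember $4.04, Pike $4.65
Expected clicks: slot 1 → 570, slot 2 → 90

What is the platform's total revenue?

Total revenue: $5575.50

Sorting advertisers: $8.89 (Sable) > $8.67 (Arden) > $7.04 (Meridian) > …
Slot 1: Sable pays $8.67 × 570 = $4941.90
Slot 2: Arden pays $7.04 × 90 = $633.60
Total = $5575.50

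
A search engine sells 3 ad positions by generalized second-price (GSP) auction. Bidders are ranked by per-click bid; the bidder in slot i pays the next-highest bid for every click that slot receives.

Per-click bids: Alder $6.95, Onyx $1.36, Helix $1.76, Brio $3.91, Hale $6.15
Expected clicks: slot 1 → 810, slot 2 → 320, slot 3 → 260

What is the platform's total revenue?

Total revenue: $6690.30

Ranked by bid: $6.95 (Alder) > $6.15 (Hale) > $3.91 (Brio) > $1.76 (Helix) > …
Slot 1: Alder pays $6.15 × 810 = $4981.50
Slot 2: Hale pays $3.91 × 320 = $1251.20
Slot 3: Brio pays $1.76 × 260 = $457.60
Total = $6690.30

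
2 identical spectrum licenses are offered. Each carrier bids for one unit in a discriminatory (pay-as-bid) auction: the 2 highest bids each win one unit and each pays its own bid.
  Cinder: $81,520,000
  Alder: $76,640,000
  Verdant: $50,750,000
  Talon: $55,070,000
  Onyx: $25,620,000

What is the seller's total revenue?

Ordering the bids: 81,520,000 (Cinder), 76,640,000 (Alder), 55,070,000 (Talon), 50,750,000 (Verdant), …
The 2 highest are Cinder, Alder.
Total revenue = 81,520,000 + 76,640,000 = $158,160,000.

Total revenue: $158,160,000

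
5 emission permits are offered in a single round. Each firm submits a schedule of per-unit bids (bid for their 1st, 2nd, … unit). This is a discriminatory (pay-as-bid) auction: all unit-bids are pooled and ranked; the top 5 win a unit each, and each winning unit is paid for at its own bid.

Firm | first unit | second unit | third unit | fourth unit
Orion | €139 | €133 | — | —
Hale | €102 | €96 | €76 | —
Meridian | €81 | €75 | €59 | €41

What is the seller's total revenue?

Merging the schedules and taking the best 5: 139 (Orion-1), 133 (Orion-2), 102 (Hale-1), 96 (Hale-2), 81 (Meridian-1)
Next rejected bid: €76 (not a price — pay-as-bid).
Each winning unit pays its own bid.
Revenue = 139 + 133 + 102 + 96 + 81 = €551.

Total revenue: €551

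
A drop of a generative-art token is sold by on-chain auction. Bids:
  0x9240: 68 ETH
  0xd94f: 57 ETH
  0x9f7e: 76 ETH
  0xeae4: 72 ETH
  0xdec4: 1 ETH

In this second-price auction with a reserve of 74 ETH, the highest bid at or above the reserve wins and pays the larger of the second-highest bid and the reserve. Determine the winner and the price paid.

Sorting bids: 76 (0x9f7e) > 72 (0xeae4) > 68 (0x9240) > 57 (0xd94f) > 1 (0xdec4)
0x9f7e has the top bid at or above the reserve (76 ETH).
max(second-highest 72 ETH, reserve 74 ETH) = 74 ETH.

0x9f7e pays 74 ETH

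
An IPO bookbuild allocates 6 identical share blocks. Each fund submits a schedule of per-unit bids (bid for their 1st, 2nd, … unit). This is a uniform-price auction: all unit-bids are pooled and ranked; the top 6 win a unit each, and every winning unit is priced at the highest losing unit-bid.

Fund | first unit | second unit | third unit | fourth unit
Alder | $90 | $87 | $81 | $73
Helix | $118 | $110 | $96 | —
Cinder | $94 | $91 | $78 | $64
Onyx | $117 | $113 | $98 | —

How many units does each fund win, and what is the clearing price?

Helix 3, Onyx 3; clearing price $94

Merging the schedules and taking the best 6: 118 (Helix-1), 117 (Onyx-1), 113 (Onyx-2), 110 (Helix-2), 98 (Onyx-3), 96 (Helix-3)
The (k+1)-th unit-bid is $94.
Allocation: Helix 3, Onyx 3.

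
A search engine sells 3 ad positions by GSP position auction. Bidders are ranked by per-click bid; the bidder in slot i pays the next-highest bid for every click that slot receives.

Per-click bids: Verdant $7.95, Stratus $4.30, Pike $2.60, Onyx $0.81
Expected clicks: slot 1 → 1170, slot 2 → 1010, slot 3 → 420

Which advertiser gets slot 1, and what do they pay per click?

Verdant; $4.30 per click

Ranked by bid: $7.95 (Verdant) > $4.30 (Stratus) > $2.60 (Pike) > $0.81 (Onyx)
Slot 1 goes to the first-ranked bidder, Verdant, who pays the next bid down: $4.30/click.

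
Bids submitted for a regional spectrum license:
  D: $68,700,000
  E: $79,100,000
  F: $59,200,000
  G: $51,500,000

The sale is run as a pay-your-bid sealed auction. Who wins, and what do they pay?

E pays $79,100,000

Rule: the highest bidder wins and pays their own bid.
Bids ranked: 79,100,000 (E) > 68,700,000 (D) > 59,200,000 (F) > 51,500,000 (G)
E is highest → pays own bid, $79,100,000.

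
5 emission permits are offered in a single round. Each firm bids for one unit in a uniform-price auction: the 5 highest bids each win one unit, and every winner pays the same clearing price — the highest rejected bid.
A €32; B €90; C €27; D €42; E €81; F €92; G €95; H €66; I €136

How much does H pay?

Bids ranked high→low: 136 (I), 95 (G), 92 (F), 90 (B), 81 (E), 66 (H), 42 (D), …
The 5 highest are I, G, F, B, E.
Clearing price = highest rejected bid = €66.
H does not win → pays €0.

H pays €0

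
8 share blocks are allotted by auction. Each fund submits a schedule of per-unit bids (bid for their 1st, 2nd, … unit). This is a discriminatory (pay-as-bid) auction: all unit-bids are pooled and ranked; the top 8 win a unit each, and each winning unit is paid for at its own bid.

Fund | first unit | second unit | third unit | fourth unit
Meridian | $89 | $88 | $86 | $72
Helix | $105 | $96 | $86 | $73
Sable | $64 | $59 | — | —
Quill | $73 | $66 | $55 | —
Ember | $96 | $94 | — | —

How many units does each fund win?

All unit-bids, highest first — top 8: 105 (Helix-1), 96 (Helix-2), 96 (Ember-1), 94 (Ember-2), 89 (Meridian-1), 88 (Meridian-2), 86 (Meridian-3), 86 (Helix-3)
Next rejected bid: $73 (not a price — pay-as-bid).
Allocation: Ember 2, Helix 3, Meridian 3.

Ember 2, Helix 3, Meridian 3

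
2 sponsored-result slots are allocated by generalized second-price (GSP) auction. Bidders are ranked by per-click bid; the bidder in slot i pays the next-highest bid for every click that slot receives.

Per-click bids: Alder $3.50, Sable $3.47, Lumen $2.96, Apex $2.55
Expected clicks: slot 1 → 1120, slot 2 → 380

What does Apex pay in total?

Apex pays $0.00

Ranked by bid: $3.50 (Alder) > $3.47 (Sable) > $2.96 (Lumen) > …
Apex ranks below slot 2 → no slot, pays nothing.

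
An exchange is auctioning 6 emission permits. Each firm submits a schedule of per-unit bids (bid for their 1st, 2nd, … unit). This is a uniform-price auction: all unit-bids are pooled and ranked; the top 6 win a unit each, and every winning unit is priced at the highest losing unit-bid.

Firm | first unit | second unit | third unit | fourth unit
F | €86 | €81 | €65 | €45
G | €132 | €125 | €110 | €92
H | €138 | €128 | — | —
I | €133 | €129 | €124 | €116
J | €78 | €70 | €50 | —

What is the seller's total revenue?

All unit-bids, highest first — top 6: 138 (H-1), 133 (I-1), 132 (G-1), 129 (I-2), 128 (H-2), 125 (G-2)
Highest rejected unit-bid = €124.
Allocation: G 2, H 2, I 2. Every unit priced at €124.
Revenue = 6 × 124 = €744.

Total revenue: €744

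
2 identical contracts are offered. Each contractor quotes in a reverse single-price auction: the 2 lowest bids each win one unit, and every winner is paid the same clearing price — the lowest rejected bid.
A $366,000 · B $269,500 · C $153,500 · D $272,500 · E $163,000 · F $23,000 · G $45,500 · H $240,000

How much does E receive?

Sorting: 23,000 (F), 45,500 (G), 153,500 (C), 163,000 (E), …
The 2 lowest are F, G.
Clearing price = lowest rejected bid = $153,500.
E does not win → is paid $0.

E is paid $0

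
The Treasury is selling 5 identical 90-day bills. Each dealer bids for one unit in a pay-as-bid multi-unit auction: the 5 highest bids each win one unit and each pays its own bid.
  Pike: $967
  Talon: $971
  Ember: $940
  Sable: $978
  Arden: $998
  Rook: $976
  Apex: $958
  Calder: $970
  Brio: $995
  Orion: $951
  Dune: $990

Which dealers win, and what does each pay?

Sorting: 998 (Arden), 995 (Brio), 990 (Dune), 978 (Sable), 976 (Rook), 971 (Talon), 970 (Calder), …
The 5 highest are Arden, Brio, Dune, Sable, Rook.
Each winner pays its own bid: Arden $998, Brio $995, Dune $990, Sable $978, Rook $976.

Arden $998, Brio $995, Dune $990, Sable $978, Rook $976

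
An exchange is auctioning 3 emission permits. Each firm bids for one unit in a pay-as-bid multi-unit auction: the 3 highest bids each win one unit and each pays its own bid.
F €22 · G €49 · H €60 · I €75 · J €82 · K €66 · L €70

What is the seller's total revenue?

Total revenue: €227

Bids ranked high→low: 82 (J), 75 (I), 70 (L), 66 (K), 60 (H), …
Top 3: J, I, L.
Total revenue = 82 + 75 + 70 = €227.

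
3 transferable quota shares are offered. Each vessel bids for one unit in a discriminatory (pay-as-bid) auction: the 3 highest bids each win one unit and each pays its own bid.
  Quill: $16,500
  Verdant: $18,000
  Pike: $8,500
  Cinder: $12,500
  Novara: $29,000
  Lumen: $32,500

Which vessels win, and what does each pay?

Ordering the bids: 32,500 (Lumen), 29,000 (Novara), 18,000 (Verdant), 16,500 (Quill), 12,500 (Cinder), …
The 3 highest are Lumen, Novara, Verdant.
Each winner pays its own bid: Lumen $32,500, Novara $29,000, Verdant $18,000.

Lumen $32,500, Novara $29,000, Verdant $18,000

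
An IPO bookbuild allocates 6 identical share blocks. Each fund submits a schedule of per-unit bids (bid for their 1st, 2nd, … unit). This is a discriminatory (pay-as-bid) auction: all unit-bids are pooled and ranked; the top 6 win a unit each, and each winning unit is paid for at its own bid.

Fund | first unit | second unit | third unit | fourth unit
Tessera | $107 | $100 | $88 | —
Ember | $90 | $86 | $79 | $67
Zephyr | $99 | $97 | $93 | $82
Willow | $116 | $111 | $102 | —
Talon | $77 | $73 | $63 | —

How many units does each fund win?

Pooled unit-bids ranked (top 6): 116 (Willow-1), 111 (Willow-2), 107 (Tessera-1), 102 (Willow-3), 100 (Tessera-2), 99 (Zephyr-1)
Next rejected bid: $97 (not a price — pay-as-bid).
Allocation: Tessera 2, Willow 3, Zephyr 1.

Tessera 2, Willow 3, Zephyr 1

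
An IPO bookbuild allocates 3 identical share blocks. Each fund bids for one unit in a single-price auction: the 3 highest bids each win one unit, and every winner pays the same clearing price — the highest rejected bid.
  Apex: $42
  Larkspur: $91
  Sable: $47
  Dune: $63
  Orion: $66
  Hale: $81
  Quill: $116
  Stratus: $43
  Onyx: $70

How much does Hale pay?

Hale pays $70

Ordering the bids: 116 (Quill), 91 (Larkspur), 81 (Hale), 70 (Onyx), 66 (Orion), …
Top 3: Quill, Larkspur, Hale.
Clearing price = highest rejected bid = $70.
Hale wins → pays $70.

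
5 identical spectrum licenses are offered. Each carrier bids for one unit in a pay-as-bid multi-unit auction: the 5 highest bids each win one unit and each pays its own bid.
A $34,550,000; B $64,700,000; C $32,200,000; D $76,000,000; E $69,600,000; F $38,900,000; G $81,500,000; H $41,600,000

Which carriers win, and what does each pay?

G $81,500,000, D $76,000,000, E $69,600,000, B $64,700,000, H $41,600,000

Sorting: 81,500,000 (G), 76,000,000 (D), 69,600,000 (E), 64,700,000 (B), 41,600,000 (H), 38,900,000 (F), 34,550,000 (A), …
The 5 highest are G, D, E, B, H.
Each winner pays its own bid: G $81,500,000, D $76,000,000, E $69,600,000, B $64,700,000, H $41,600,000.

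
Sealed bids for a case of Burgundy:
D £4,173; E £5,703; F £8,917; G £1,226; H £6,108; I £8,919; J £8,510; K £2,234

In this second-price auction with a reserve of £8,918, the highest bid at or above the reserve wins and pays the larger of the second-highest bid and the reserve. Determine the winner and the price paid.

I pays £8,918

Bids ranked: 8,919 (I) > 8,917 (F) > 8,510 (J) > 6,108 (H) > 5,703 (E) > 4,173 (D) > …
Highest eligible bid: I at £8,919.
Second-highest bid £8,917 is below the reserve £8,918, so the reserve binds → payment £8,918.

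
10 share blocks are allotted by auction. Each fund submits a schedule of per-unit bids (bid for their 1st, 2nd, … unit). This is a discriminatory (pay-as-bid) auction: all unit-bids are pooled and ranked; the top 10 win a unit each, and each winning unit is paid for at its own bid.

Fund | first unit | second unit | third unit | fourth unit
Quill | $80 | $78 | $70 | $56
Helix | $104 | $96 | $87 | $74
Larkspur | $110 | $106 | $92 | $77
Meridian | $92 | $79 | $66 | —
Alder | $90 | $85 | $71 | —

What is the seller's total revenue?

Total revenue: $942

Pooled unit-bids ranked (top 10): 110 (Larkspur-1), 106 (Larkspur-2), 104 (Helix-1), 96 (Helix-2), 92 (Larkspur-3), 92 (Meridian-1), 90 (Alder-1), 87 (Helix-3), 85 (Alder-2), 80 (Quill-1)
Next rejected bid: $79 (not a price — pay-as-bid).
Each winning unit pays its own bid.
Revenue = 110 + 106 + 104 + 96 + 92 + 92 + 90 + 87 + 85 + 80 = $942.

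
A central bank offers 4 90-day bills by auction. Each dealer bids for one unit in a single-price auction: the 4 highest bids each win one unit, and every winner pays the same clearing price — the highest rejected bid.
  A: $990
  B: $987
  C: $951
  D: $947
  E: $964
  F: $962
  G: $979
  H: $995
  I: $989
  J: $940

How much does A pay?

Ordering the bids: 995 (H), 990 (A), 989 (I), 987 (B), 979 (G), 964 (E), …
Winners (4 units): H, A, I, B.
Highest unsuccessful bid: $979 → clearing price.
A wins → pays $979.

A pays $979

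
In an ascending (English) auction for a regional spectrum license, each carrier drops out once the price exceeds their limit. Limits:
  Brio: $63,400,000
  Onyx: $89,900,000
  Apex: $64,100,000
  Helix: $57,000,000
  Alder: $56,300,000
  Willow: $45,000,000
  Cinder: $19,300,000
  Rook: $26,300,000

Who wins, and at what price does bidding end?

Onyx wins at $64,100,000

Rule: the price rises until one bidder remains; the winner pays the price at which the last rival dropped out.
Limits in order: 89,900,000 (Onyx) > 64,100,000 (Apex) > 63,400,000 (Brio) > 57,000,000 (Helix) > 56,300,000 (Alder) > 45,000,000 (Willow) > …
Apex is the last rival to drop out, at $64,100,000; Onyx remains and wins at that price.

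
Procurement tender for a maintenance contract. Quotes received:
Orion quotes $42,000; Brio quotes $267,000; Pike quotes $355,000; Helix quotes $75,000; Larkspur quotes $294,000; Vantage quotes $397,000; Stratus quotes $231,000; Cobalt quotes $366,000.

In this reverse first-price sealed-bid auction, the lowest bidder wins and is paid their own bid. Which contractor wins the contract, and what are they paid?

Orion is paid $42,000

Reverse first-price sealed-bid auction: the lowest bidder wins and is paid their own bid.
Bids in order: 42,000 (Orion) < 75,000 (Helix) < 231,000 (Stratus) < 267,000 (Brio) < 294,000 (Larkspur) < 355,000 (Pike) < …
Orion has the lowest bid and is paid exactly that: $42,000.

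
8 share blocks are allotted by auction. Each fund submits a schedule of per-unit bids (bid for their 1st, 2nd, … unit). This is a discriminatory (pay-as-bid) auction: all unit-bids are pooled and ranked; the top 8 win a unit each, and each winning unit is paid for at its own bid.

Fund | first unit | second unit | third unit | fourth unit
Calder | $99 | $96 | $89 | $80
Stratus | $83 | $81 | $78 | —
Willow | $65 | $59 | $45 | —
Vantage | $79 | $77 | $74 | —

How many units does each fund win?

Merging the schedules and taking the best 8: 99 (Calder-1), 96 (Calder-2), 89 (Calder-3), 83 (Stratus-1), 81 (Stratus-2), 80 (Calder-4), 79 (Vantage-1), 78 (Stratus-3)
Next rejected bid: $77 (not a price — pay-as-bid).
Allocation: Calder 4, Stratus 3, Vantage 1.

Calder 4, Stratus 3, Vantage 1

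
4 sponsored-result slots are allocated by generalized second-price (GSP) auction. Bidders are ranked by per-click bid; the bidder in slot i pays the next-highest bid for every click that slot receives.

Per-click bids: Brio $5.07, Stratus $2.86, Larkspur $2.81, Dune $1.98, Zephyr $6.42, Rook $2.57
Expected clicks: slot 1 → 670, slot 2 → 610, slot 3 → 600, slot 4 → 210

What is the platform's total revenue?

Per-click bids in order: $6.42 (Zephyr) > $5.07 (Brio) > $2.86 (Stratus) > $2.81 (Larkspur) > $2.57 (Rook) > …
Slot 1: Zephyr pays $5.07 × 670 = $3396.90
Slot 2: Brio pays $2.86 × 610 = $1744.60
Slot 3: Stratus pays $2.81 × 600 = $1686.00
Slot 4: Larkspur pays $2.57 × 210 = $539.70
Total = $7367.20

Total revenue: $7367.20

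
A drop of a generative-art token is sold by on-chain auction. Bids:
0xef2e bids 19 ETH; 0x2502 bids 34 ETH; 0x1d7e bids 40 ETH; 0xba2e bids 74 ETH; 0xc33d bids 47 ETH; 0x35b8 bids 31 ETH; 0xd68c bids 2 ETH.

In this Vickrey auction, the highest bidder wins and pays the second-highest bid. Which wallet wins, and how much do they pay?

Bids ranked: 74 (0xba2e) > 47 (0xc33d) > 40 (0x1d7e) > 34 (0x2502) > 31 (0x35b8) > 19 (0xef2e) > …
Second-price: 0xba2e pays 0xc33d's bid of 47 ETH.

0xba2e pays 47 ETH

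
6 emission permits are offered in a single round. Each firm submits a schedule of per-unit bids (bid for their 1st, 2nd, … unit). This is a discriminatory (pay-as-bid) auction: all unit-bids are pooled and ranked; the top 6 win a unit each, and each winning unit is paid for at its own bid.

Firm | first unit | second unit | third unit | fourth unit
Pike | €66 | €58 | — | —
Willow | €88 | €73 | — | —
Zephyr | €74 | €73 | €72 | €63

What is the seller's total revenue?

Total revenue: €446

All unit-bids, highest first — top 6: 88 (Willow-1), 74 (Zephyr-1), 73 (Willow-2), 73 (Zephyr-2), 72 (Zephyr-3), 66 (Pike-1)
Next rejected bid: €63 (not a price — pay-as-bid).
Each winning unit pays its own bid.
Revenue = 88 + 74 + 73 + 73 + 72 + 66 = €446.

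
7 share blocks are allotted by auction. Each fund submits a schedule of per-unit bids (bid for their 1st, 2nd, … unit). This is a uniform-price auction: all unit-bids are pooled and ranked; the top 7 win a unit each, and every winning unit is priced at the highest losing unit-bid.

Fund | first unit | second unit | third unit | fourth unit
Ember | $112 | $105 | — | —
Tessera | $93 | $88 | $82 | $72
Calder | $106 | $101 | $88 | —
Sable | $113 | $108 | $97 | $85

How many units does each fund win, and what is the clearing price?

Calder 2, Ember 2, Sable 3; clearing price $93

Merging the schedules and taking the best 7: 113 (Sable-1), 112 (Ember-1), 108 (Sable-2), 106 (Calder-1), 105 (Ember-2), 101 (Calder-2), 97 (Sable-3)
Highest rejected unit-bid = $93.
Allocation: Calder 2, Ember 2, Sable 3.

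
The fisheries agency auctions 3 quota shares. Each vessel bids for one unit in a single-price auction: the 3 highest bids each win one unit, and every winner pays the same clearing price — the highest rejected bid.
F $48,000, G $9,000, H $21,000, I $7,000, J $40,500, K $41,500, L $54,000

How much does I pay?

Ordering the bids: 54,000 (L), 48,000 (F), 41,500 (K), 40,500 (J), 21,000 (H), …
Top 3: L, F, K.
Highest unsuccessful bid: $40,500 → clearing price.
I does not win → pays $0.

I pays $0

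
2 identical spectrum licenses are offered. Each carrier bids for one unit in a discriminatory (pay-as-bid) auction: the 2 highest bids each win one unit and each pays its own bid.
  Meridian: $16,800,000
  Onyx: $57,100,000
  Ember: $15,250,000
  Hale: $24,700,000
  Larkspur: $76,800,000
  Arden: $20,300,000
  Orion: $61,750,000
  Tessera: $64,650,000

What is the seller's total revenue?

Sorting: 76,800,000 (Larkspur), 64,650,000 (Tessera), 61,750,000 (Orion), 57,100,000 (Onyx), …
The 2 highest are Larkspur, Tessera.
Total revenue = 76,800,000 + 64,650,000 = $141,450,000.

Total revenue: $141,450,000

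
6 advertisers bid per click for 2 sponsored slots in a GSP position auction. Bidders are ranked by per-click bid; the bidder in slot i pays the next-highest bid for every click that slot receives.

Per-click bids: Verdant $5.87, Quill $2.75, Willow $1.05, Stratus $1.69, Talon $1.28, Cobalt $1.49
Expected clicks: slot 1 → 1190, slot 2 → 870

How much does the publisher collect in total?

Total revenue: $4742.80

Sorting advertisers: $5.87 (Verdant) > $2.75 (Quill) > $1.69 (Stratus) > …
Slot 1: Verdant pays $2.75 × 1190 = $3272.50
Slot 2: Quill pays $1.69 × 870 = $1470.30
Total = $4742.80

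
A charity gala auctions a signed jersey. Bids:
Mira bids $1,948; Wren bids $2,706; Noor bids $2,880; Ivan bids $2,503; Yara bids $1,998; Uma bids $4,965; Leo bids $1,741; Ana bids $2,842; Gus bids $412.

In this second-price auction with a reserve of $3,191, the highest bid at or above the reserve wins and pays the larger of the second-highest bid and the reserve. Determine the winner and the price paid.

Uma pays $3,191

Second-price auction with a reserve of $3,191: the highest bid at or above the reserve wins and pays the larger of the second-highest bid and the reserve.
Bids ranked: 4,965 (Uma) > 2,880 (Noor) > 2,842 (Ana) > 2,706 (Wren) > 2,503 (Ivan) > 1,998 (Yara) > …
Uma has the top bid at or above the reserve ($4,965).
Second-highest bid $2,880 is below the reserve $3,191, so the reserve binds → payment $3,191.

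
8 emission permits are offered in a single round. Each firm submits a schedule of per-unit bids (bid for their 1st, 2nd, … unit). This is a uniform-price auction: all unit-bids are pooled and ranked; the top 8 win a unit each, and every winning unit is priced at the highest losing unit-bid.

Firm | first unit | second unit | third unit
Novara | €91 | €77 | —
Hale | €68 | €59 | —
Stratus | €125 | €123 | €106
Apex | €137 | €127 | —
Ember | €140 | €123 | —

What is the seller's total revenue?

Pooled unit-bids ranked (top 8): 140 (Ember-1), 137 (Apex-1), 127 (Apex-2), 125 (Stratus-1), 123 (Stratus-2), 123 (Ember-2), 106 (Stratus-3), 91 (Novara-1)
Highest rejected unit-bid = €77.
Allocation: Apex 2, Ember 2, Novara 1, Stratus 3. Every unit priced at €77.
Revenue = 8 × 77 = €616.

Total revenue: €616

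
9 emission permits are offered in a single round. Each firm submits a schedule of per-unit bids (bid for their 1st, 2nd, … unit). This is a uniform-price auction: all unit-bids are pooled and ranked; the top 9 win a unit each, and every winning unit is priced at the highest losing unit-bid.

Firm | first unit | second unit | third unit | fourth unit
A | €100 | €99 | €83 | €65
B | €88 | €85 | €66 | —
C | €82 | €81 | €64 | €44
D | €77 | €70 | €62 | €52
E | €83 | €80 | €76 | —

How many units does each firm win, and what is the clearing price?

A 3, B 2, C 2, E 2; clearing price €77

Merging the schedules and taking the best 9: 100 (A-1), 99 (A-2), 88 (B-1), 85 (B-2), 83 (A-3), 83 (E-1), 82 (C-1), 81 (C-2), 80 (E-2)
First bid not allocated: €77.
Allocation: A 3, B 2, C 2, E 2.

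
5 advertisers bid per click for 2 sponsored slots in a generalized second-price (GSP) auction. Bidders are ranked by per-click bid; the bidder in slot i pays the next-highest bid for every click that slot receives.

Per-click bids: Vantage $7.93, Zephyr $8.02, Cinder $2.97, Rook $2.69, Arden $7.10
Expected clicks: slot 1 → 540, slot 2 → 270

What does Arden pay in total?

Arden pays $0.00

Per-click bids in order: $8.02 (Zephyr) > $7.93 (Vantage) > $7.10 (Arden) > …
Arden ranks below slot 2 → no slot, pays nothing.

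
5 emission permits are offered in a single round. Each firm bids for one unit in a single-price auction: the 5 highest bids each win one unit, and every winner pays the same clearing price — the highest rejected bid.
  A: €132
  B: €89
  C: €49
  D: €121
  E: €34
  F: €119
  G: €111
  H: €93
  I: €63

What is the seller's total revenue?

Sorting: 132 (A), 121 (D), 119 (F), 111 (G), 93 (H), 89 (B), 63 (I), …
The 5 highest are A, D, F, G, H.
First losing bid is B's €89, which sets the uniform price.
Total revenue = 5 × €89 = €445.

Total revenue: €445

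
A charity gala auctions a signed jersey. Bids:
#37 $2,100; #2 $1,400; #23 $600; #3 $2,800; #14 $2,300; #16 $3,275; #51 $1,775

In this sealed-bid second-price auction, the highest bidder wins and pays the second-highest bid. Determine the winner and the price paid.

Sorting bids: 3,275 (#16) > 2,800 (#3) > 2,300 (#14) > 2,100 (#37) > 1,775 (#51) > 1,400 (#2) > …
Second-price: #16 pays #3's bid of $2,800.

#16 pays $2,800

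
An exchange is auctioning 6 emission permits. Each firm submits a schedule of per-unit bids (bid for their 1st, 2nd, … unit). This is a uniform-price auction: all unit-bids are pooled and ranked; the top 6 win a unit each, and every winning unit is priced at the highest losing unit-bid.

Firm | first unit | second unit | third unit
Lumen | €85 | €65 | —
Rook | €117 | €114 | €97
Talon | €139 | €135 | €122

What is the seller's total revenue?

Total revenue: €510

Pooled unit-bids ranked (top 6): 139 (Talon-1), 135 (Talon-2), 122 (Talon-3), 117 (Rook-1), 114 (Rook-2), 97 (Rook-3)
First bid not allocated: €85.
Allocation: Rook 3, Talon 3. Every unit priced at €85.
Revenue = 6 × 85 = €510.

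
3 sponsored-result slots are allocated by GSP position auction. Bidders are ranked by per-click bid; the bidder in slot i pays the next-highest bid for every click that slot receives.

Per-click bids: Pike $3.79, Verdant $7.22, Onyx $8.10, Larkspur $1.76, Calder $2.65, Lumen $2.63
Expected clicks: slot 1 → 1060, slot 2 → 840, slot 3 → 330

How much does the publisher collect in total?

Sorting advertisers: $8.10 (Onyx) > $7.22 (Verdant) > $3.79 (Pike) > $2.65 (Calder) > …
Slot 1: Onyx pays $7.22 × 1060 = $7653.20
Slot 2: Verdant pays $3.79 × 840 = $3183.60
Slot 3: Pike pays $2.65 × 330 = $874.50
Total = $11711.30

Total revenue: $11711.30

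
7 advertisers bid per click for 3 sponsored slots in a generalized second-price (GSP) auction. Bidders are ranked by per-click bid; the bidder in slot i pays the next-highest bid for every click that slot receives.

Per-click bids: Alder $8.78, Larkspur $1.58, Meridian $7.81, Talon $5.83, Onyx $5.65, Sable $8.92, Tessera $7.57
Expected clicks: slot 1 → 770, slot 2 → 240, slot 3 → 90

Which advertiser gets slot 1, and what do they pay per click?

Sable; $8.78 per click

Ranked by bid: $8.92 (Sable) > $8.78 (Alder) > $7.81 (Meridian) > $7.57 (Tessera) > …
Slot 1 goes to the first-ranked bidder, Sable, who pays the next bid down: $8.78/click.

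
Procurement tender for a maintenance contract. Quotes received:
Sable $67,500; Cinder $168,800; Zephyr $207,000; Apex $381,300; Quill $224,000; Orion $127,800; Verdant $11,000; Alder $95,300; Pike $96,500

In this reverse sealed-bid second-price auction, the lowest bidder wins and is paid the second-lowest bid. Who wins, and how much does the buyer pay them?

Reverse sealed-bid second-price auction: the lowest bidder wins and is paid the second-lowest bid.
Sorting bids: 11,000 (Verdant) < 67,500 (Sable) < 95,300 (Alder) < 96,500 (Pike) < 127,800 (Orion) < 168,800 (Cinder) < …
Verdant wins with the lowest bid; price is set by the runner-up at $67,500.

Verdant is paid $67,500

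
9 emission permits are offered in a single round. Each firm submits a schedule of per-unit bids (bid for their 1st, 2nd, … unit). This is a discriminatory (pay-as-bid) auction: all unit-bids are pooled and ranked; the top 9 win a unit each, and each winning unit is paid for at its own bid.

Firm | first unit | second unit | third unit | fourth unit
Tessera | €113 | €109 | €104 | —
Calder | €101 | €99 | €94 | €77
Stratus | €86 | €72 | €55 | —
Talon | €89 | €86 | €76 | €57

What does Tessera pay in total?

Tessera pays €326

Pooled unit-bids ranked (top 9): 113 (Tessera-1), 109 (Tessera-2), 104 (Tessera-3), 101 (Calder-1), 99 (Calder-2), 94 (Calder-3), 89 (Talon-1), 86 (Stratus-1), 86 (Talon-2)
Next rejected bid: €77 (not a price — pay-as-bid).
Tessera's winning unit-bids: 113 + 109 + 104 = €326.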